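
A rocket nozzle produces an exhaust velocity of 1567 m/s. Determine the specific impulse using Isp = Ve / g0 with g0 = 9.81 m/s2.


Isp = Ve / g0 = 1567 / 9.81 = 159.7 s

159.7 s


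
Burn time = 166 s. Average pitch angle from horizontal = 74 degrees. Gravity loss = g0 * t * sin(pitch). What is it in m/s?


GL = 9.81 * 166 * sin(74 deg) = 1565 m/s

1565 m/s


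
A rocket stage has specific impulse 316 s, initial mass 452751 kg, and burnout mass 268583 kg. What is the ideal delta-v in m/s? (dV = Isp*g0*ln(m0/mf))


Ve = 316 * 9.81 = 3099.96 m/s
dV = 3099.96 * ln(452751/268583) = 1619 m/s

1619 m/s


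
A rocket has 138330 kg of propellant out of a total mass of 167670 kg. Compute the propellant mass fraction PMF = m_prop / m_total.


PMF = 138330 / 167670 = 0.825

0.825


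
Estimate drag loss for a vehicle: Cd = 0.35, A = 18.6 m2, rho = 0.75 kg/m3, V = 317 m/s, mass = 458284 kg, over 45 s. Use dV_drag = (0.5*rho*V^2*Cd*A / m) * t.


D = 0.5 * 0.75 * 317^2 * 0.35 * 18.6 = 245318.77 N
a = 245318.77 / 458284 = 0.5353 m/s2
dV = 0.5353 * 45 = 24.1 m/s

24.1 m/s


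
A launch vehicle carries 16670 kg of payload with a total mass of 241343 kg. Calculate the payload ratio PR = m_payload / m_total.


PR = 16670 / 241343 = 0.0691

0.0691


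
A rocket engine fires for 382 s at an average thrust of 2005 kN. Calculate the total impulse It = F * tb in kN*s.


It = 2005 * 382 = 765910 kN*s

765910 kN*s


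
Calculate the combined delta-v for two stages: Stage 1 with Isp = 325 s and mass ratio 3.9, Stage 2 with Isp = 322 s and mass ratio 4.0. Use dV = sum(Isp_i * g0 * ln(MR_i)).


dV1 = 325 * 9.81 * ln(3.9) = 4339.1 m/s
dV2 = 322 * 9.81 * ln(4.0) = 4379.1 m/s
Total dV = 4339.1 + 4379.1 = 8718.2 m/s ~ 8718 m/s

8718 m/s


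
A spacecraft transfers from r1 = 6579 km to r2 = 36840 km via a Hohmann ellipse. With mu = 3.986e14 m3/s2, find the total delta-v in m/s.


V1 = sqrt(mu/r1) = 7783.75 m/s
dV1 = V1*(sqrt(2*r2/(r1+r2)) - 1) = 2355.92 m/s
V2 = sqrt(mu/r2) = 3289.34 m/s
dV2 = V2*(1 - sqrt(2*r1/(r1+r2))) = 1478.57 m/s
Total dV = 3834 m/s

3834 m/s


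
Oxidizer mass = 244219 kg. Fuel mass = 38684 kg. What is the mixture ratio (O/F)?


MR = 244219 / 38684 = 6.31

6.31


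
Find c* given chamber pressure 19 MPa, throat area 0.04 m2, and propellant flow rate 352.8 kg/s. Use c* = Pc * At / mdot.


c* = 19e6 * 0.04 / 352.8 = 2154 m/s

2154 m/s


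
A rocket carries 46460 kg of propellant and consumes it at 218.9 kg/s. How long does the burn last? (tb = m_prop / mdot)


tb = 46460 / 218.9 = 212.2 s

212.2 s


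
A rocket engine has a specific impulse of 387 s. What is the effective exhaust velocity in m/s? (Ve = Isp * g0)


Ve = Isp * g0 = 387 * 9.81 = 3796.5 m/s

3796.5 m/s


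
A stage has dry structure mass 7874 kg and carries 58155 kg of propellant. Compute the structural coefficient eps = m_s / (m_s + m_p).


eps = 7874 / (7874 + 58155) = 0.1193

0.1193


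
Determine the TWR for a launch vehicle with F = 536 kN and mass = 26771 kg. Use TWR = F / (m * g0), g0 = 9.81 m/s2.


TWR = 536000 / (26771 * 9.81) = 2.04

2.04


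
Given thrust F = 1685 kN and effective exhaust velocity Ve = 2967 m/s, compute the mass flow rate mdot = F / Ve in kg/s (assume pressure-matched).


mdot = F / Ve = 1685000 / 2967 = 567.9 kg/s

567.9 kg/s


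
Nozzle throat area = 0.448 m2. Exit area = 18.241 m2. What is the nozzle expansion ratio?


AR = 18.241 / 0.448 = 40.7

40.7


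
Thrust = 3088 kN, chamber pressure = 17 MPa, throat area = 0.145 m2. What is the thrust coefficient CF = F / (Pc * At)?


CF = 3088000 / (17e6 * 0.145) = 1.25

1.25


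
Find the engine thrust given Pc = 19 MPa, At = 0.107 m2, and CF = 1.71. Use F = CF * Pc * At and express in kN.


F = 1.71 * 19e6 * 0.107 = 3.4764e+06 N = 3476.4 kN

3476.4 kN


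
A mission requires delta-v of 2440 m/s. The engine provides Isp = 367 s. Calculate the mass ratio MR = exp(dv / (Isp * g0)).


Ve = 367 * 9.81 = 3600.27 m/s
MR = exp(2440 / 3600.27) = 1.969

1.969


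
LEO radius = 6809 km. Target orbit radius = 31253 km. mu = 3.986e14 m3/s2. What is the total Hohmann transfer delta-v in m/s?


V1 = sqrt(mu/r1) = 7651.15 m/s
dV1 = V1*(sqrt(2*r2/(r1+r2)) - 1) = 2153.72 m/s
V2 = sqrt(mu/r2) = 3571.27 m/s
dV2 = V2*(1 - sqrt(2*r1/(r1+r2))) = 1435.11 m/s
Total dV = 3589 m/s

3589 m/s


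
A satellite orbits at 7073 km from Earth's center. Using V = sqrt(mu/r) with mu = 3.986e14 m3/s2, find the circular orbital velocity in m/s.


V = sqrt(3.986e14 / 7073000) = 7507 m/s

7507 m/s


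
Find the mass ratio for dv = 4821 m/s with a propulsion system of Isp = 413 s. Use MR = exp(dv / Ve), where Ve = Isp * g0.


Ve = 413 * 9.81 = 4051.53 m/s
MR = exp(4821 / 4051.53) = 3.287

3.287


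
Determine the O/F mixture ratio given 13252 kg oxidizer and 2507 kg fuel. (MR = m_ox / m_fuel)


MR = 13252 / 2507 = 5.29

5.29


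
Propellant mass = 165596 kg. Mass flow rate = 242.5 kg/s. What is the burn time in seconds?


tb = 165596 / 242.5 = 682.9 s

682.9 s


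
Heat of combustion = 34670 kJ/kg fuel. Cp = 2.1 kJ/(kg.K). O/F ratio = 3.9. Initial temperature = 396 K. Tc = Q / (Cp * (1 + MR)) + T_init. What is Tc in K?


Tc = 34670 / (2.1 * (1 + 3.9)) + 396 = 3765 K

3765 K


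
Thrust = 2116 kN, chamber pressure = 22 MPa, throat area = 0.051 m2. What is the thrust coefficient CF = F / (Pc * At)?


CF = 2116000 / (22e6 * 0.051) = 1.89

1.89


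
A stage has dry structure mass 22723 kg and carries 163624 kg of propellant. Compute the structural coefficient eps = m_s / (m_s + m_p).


eps = 22723 / (22723 + 163624) = 0.1219

0.1219


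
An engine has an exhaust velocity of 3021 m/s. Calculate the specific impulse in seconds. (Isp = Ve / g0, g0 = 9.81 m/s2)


Isp = Ve / g0 = 3021 / 9.81 = 308.0 s

308.0 s


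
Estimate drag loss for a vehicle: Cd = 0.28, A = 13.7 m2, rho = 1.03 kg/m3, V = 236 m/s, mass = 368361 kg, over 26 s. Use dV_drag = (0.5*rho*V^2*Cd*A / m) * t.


D = 0.5 * 1.03 * 236^2 * 0.28 * 13.7 = 110029.68 N
a = 110029.68 / 368361 = 0.2987 m/s2
dV = 0.2987 * 26 = 7.8 m/s

7.8 m/s


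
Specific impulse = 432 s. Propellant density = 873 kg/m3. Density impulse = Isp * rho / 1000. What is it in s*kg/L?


rho*Isp = 432 * 873 / 1000 = 377 s*kg/L

377 s*kg/L


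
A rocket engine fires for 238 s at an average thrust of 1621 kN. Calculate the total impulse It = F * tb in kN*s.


It = 1621 * 238 = 385798 kN*s

385798 kN*s


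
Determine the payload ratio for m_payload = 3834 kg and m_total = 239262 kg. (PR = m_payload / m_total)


PR = 3834 / 239262 = 0.016

0.016


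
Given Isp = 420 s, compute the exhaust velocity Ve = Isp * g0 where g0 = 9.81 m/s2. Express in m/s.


Ve = Isp * g0 = 420 * 9.81 = 4120.2 m/s

4120.2 m/s


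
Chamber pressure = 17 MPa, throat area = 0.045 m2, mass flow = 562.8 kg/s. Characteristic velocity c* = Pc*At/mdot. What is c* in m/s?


c* = 17e6 * 0.045 / 562.8 = 1359 m/s

1359 m/s


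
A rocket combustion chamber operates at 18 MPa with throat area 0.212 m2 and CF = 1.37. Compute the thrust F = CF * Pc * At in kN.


F = 1.37 * 18e6 * 0.212 = 5.2279e+06 N = 5227.9 kN

5227.9 kN


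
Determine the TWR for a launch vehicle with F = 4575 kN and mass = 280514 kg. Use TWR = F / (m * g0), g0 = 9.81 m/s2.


TWR = 4575000 / (280514 * 9.81) = 1.66

1.66


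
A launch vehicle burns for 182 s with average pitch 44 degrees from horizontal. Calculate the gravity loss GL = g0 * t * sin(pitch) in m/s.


GL = 9.81 * 182 * sin(44 deg) = 1240 m/s

1240 m/s


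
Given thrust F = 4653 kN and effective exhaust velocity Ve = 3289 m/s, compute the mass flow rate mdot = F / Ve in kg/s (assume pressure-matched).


mdot = F / Ve = 4653000 / 3289 = 1414.7 kg/s

1414.7 kg/s


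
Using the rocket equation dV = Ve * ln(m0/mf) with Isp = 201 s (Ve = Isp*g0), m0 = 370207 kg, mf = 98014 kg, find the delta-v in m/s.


Ve = 201 * 9.81 = 1971.81 m/s
dV = 1971.81 * ln(370207/98014) = 2620 m/s

2620 m/s


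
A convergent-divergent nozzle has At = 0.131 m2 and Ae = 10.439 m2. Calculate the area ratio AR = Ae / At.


AR = 10.439 / 0.131 = 79.7

79.7


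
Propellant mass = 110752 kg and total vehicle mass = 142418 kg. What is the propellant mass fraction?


PMF = 110752 / 142418 = 0.778

0.778


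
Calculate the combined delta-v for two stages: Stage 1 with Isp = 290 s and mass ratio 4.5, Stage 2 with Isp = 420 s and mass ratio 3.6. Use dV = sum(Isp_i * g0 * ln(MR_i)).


dV1 = 290 * 9.81 * ln(4.5) = 4278.9 m/s
dV2 = 420 * 9.81 * ln(3.6) = 5277.7 m/s
Total dV = 4278.9 + 5277.7 = 9556.6 m/s ~ 9557 m/s

9557 m/s


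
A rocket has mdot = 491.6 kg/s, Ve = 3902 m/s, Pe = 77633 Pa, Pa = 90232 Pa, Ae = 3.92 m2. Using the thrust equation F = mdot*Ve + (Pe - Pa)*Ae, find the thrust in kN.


F = 491.6 * 3902 + (77633 - 90232) * 3.92 = 1.8688e+06 N = 1868.8 kN

1868.8 kN


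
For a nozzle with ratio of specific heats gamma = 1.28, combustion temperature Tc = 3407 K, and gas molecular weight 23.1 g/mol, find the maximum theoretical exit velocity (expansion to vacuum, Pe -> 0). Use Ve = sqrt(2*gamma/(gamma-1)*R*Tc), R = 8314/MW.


R = 8314 / 23.1 = 359.91 J/(kg.K)
Ve = sqrt(2 * 1.28 / (1.28 - 1) * 359.91 * 3407) = 3348 m/s

3348 m/s


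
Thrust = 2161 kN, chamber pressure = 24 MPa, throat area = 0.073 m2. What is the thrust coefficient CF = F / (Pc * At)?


CF = 2161000 / (24e6 * 0.073) = 1.23

1.23


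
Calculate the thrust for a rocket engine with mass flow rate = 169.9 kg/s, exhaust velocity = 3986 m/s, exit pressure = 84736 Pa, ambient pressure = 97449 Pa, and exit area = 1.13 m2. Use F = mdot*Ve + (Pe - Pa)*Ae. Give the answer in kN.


F = 169.9 * 3986 + (84736 - 97449) * 1.13 = 662856.0 N = 662.9 kN

662.9 kN


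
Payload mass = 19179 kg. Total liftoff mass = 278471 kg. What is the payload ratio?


PR = 19179 / 278471 = 0.0689

0.0689


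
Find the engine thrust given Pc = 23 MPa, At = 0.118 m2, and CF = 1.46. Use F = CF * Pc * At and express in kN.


F = 1.46 * 23e6 * 0.118 = 3.9624e+06 N = 3962.4 kN

3962.4 kN


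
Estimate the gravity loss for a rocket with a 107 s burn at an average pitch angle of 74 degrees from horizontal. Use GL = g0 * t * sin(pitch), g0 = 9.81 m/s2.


GL = 9.81 * 107 * sin(74 deg) = 1009 m/s

1009 m/s


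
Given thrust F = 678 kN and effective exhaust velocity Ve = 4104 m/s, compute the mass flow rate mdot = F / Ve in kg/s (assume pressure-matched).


mdot = F / Ve = 678000 / 4104 = 165.2 kg/s

165.2 kg/s


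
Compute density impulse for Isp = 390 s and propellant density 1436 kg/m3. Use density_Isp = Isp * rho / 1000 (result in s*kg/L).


rho*Isp = 390 * 1436 / 1000 = 560 s*kg/L

560 s*kg/L


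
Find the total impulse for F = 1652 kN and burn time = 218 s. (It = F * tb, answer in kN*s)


It = 1652 * 218 = 360136 kN*s

360136 kN*s


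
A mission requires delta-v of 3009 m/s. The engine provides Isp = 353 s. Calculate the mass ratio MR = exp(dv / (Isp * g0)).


Ve = 353 * 9.81 = 3462.93 m/s
MR = exp(3009 / 3462.93) = 2.384

2.384


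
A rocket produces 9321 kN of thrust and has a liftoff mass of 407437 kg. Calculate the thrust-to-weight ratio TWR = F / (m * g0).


TWR = 9321000 / (407437 * 9.81) = 2.33

2.33


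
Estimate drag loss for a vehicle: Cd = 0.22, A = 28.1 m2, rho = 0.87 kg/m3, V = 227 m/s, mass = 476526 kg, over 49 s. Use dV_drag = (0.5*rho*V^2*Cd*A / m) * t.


D = 0.5 * 0.87 * 227^2 * 0.22 * 28.1 = 138570.24 N
a = 138570.24 / 476526 = 0.2908 m/s2
dV = 0.2908 * 49 = 14.2 m/s

14.2 m/s


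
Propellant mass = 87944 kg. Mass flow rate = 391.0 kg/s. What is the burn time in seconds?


tb = 87944 / 391.0 = 224.9 s

224.9 s


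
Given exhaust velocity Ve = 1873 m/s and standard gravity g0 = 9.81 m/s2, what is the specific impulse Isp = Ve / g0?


Isp = Ve / g0 = 1873 / 9.81 = 190.9 s

190.9 s


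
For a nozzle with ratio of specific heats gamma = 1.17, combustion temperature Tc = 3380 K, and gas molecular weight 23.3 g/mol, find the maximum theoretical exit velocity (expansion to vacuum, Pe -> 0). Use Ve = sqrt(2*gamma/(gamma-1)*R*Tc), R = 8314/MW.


R = 8314 / 23.3 = 356.82 J/(kg.K)
Ve = sqrt(2 * 1.17 / (1.17 - 1) * 356.82 * 3380) = 4074 m/s

4074 m/s


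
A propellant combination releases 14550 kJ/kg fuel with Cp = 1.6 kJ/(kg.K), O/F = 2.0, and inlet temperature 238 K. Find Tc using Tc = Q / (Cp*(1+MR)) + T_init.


Tc = 14550 / (1.6 * (1 + 2.0)) + 238 = 3269 K

3269 K


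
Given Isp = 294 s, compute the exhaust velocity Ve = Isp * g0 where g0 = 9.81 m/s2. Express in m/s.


Ve = Isp * g0 = 294 * 9.81 = 2884.1 m/s

2884.1 m/s


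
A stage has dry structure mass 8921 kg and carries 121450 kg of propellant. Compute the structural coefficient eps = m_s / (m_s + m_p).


eps = 8921 / (8921 + 121450) = 0.0684

0.0684


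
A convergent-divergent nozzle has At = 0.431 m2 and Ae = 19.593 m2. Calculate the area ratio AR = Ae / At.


AR = 19.593 / 0.431 = 45.5

45.5


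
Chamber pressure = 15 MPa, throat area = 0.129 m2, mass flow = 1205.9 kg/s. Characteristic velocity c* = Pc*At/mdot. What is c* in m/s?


c* = 15e6 * 0.129 / 1205.9 = 1605 m/s

1605 m/s


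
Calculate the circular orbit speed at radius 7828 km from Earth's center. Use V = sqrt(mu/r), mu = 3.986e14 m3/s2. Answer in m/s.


V = sqrt(3.986e14 / 7828000) = 7136 m/s

7136 m/s


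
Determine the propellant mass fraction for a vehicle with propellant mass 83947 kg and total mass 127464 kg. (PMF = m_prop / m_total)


PMF = 83947 / 127464 = 0.659

0.659


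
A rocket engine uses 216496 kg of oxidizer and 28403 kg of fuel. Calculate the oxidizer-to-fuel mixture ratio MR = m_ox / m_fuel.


MR = 216496 / 28403 = 7.62

7.62


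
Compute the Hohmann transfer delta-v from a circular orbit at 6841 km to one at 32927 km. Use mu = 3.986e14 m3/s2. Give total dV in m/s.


V1 = sqrt(mu/r1) = 7633.24 m/s
dV1 = V1*(sqrt(2*r2/(r1+r2)) - 1) = 2189.51 m/s
V2 = sqrt(mu/r2) = 3479.31 m/s
dV2 = V2*(1 - sqrt(2*r1/(r1+r2))) = 1438.51 m/s
Total dV = 3628 m/s

3628 m/s


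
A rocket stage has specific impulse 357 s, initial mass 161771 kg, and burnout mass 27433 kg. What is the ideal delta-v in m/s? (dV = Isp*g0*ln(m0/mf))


Ve = 357 * 9.81 = 3502.17 m/s
dV = 3502.17 * ln(161771/27433) = 6214 m/s

6214 m/s


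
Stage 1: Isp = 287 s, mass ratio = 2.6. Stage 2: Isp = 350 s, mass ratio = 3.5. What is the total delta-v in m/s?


dV1 = 287 * 9.81 * ln(2.6) = 2690.2 m/s
dV2 = 350 * 9.81 * ln(3.5) = 4301.4 m/s
Total dV = 2690.2 + 4301.4 = 6991.6 m/s ~ 6992 m/s

6992 m/s


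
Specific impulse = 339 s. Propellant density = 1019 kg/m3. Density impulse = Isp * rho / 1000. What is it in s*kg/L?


rho*Isp = 339 * 1019 / 1000 = 345 s*kg/L

345 s*kg/L


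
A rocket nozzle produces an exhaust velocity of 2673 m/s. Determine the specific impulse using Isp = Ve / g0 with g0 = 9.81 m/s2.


Isp = Ve / g0 = 2673 / 9.81 = 272.5 s

272.5 s


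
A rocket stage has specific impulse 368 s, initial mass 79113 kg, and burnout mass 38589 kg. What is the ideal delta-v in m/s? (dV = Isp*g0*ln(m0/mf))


Ve = 368 * 9.81 = 3610.08 m/s
dV = 3610.08 * ln(79113/38589) = 2592 m/s

2592 m/s


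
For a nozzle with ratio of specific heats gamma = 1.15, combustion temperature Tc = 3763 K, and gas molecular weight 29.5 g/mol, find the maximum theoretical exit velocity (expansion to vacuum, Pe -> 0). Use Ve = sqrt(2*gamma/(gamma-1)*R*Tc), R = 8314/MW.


R = 8314 / 29.5 = 281.83 J/(kg.K)
Ve = sqrt(2 * 1.15 / (1.15 - 1) * 281.83 * 3763) = 4033 m/s

4033 m/s


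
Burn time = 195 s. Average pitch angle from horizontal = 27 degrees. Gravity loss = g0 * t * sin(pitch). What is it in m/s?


GL = 9.81 * 195 * sin(27 deg) = 868 m/s

868 m/s


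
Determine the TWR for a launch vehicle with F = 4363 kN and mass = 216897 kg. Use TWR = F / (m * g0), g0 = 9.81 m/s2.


TWR = 4363000 / (216897 * 9.81) = 2.05

2.05


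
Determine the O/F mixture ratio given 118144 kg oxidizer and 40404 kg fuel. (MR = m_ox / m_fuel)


MR = 118144 / 40404 = 2.92

2.92


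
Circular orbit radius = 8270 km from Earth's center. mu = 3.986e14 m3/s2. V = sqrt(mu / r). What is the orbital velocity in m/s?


V = sqrt(3.986e14 / 8270000) = 6943 m/s

6943 m/s


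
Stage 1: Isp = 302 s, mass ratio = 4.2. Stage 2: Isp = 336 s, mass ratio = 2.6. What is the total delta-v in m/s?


dV1 = 302 * 9.81 * ln(4.2) = 4251.6 m/s
dV2 = 336 * 9.81 * ln(2.6) = 3149.5 m/s
Total dV = 4251.6 + 3149.5 = 7401.1 m/s ~ 7401 m/s

7401 m/s


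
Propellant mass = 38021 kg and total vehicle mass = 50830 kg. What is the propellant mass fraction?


PMF = 38021 / 50830 = 0.748

0.748


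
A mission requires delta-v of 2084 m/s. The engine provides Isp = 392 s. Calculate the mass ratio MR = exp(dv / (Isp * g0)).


Ve = 392 * 9.81 = 3845.52 m/s
MR = exp(2084 / 3845.52) = 1.719

1.719


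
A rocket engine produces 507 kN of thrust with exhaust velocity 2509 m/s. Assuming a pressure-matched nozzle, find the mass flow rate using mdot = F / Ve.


mdot = F / Ve = 507000 / 2509 = 202.1 kg/s

202.1 kg/s


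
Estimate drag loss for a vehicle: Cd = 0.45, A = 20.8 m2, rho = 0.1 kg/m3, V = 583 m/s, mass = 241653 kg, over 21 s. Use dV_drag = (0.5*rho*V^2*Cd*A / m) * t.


D = 0.5 * 0.1 * 583^2 * 0.45 * 20.8 = 159068.05 N
a = 159068.05 / 241653 = 0.6582 m/s2
dV = 0.6582 * 21 = 13.8 m/s

13.8 m/s


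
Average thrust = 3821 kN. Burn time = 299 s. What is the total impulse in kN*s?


It = 3821 * 299 = 1142479 kN*s

1142479 kN*s


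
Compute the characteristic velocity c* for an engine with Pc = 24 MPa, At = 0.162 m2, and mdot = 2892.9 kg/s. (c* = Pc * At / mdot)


c* = 24e6 * 0.162 / 2892.9 = 1344 m/s

1344 m/s


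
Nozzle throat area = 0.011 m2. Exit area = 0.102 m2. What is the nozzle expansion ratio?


AR = 0.102 / 0.011 = 9.3

9.3


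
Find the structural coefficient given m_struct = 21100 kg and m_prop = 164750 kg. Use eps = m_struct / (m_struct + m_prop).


eps = 21100 / (21100 + 164750) = 0.1135

0.1135


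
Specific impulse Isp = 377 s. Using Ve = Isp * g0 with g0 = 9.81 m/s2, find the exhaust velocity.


Ve = Isp * g0 = 377 * 9.81 = 3698.4 m/s

3698.4 m/s


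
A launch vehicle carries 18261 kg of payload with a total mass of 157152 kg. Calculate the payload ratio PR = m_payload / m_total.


PR = 18261 / 157152 = 0.1162

0.1162


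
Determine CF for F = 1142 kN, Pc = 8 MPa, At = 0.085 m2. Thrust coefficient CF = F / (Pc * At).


CF = 1142000 / (8e6 * 0.085) = 1.68

1.68


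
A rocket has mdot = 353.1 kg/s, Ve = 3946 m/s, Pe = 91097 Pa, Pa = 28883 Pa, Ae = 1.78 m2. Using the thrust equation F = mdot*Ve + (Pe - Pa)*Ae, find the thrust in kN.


F = 353.1 * 3946 + (91097 - 28883) * 1.78 = 1.5041e+06 N = 1504.1 kN

1504.1 kN


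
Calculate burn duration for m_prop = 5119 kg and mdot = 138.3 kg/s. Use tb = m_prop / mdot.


tb = 5119 / 138.3 = 37.0 s

37.0 s


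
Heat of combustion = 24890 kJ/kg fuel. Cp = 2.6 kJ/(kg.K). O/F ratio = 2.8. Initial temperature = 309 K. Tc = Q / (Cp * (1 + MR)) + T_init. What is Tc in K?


Tc = 24890 / (2.6 * (1 + 2.8)) + 309 = 2828 K

2828 K


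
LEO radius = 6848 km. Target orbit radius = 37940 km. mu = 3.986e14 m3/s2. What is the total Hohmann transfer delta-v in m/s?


V1 = sqrt(mu/r1) = 7629.34 m/s
dV1 = V1*(sqrt(2*r2/(r1+r2)) - 1) = 2301.13 m/s
V2 = sqrt(mu/r2) = 3241.31 m/s
dV2 = V2*(1 - sqrt(2*r1/(r1+r2))) = 1448.9 m/s
Total dV = 3750 m/s

3750 m/s


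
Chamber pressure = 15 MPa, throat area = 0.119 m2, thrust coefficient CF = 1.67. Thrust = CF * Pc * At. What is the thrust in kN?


F = 1.67 * 15e6 * 0.119 = 2.9809e+06 N = 2980.9 kN

2980.9 kN


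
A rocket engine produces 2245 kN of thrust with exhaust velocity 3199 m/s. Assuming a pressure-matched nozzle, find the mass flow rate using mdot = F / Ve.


mdot = F / Ve = 2245000 / 3199 = 701.8 kg/s

701.8 kg/s


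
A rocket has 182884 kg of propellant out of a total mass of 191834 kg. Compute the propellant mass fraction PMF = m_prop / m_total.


PMF = 182884 / 191834 = 0.953

0.953


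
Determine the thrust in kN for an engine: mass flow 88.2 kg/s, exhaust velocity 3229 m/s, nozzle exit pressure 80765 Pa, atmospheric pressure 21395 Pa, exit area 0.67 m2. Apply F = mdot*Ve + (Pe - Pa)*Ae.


F = 88.2 * 3229 + (80765 - 21395) * 0.67 = 324576.0 N = 324.6 kN

324.6 kN


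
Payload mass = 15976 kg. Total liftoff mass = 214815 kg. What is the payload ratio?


PR = 15976 / 214815 = 0.0744

0.0744


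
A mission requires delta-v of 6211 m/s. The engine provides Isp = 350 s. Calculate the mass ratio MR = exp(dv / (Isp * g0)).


Ve = 350 * 9.81 = 3433.5 m/s
MR = exp(6211 / 3433.5) = 6.104

6.104


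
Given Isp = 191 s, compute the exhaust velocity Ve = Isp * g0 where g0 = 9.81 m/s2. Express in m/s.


Ve = Isp * g0 = 191 * 9.81 = 1873.7 m/s

1873.7 m/s


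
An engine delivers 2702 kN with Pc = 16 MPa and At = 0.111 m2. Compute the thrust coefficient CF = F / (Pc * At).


CF = 2702000 / (16e6 * 0.111) = 1.52

1.52


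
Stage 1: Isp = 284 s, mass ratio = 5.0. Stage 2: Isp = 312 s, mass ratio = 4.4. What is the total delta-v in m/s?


dV1 = 284 * 9.81 * ln(5.0) = 4484.0 m/s
dV2 = 312 * 9.81 * ln(4.4) = 4534.8 m/s
Total dV = 4484.0 + 4534.8 = 9018.8 m/s ~ 9019 m/s

9019 m/s


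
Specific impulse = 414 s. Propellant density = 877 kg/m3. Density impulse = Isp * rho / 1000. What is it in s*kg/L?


rho*Isp = 414 * 877 / 1000 = 363 s*kg/L

363 s*kg/L


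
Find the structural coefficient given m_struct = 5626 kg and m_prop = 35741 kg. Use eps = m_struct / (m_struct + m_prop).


eps = 5626 / (5626 + 35741) = 0.136

0.136


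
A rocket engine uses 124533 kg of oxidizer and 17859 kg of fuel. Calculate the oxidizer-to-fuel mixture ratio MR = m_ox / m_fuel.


MR = 124533 / 17859 = 6.97

6.97


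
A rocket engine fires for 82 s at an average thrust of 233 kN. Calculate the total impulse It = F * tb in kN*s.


It = 233 * 82 = 19106 kN*s

19106 kN*s


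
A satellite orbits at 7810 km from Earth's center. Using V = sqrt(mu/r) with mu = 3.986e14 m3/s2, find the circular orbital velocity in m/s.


V = sqrt(3.986e14 / 7810000) = 7144 m/s

7144 m/s


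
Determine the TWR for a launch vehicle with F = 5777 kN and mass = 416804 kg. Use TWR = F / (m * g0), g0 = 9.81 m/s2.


TWR = 5777000 / (416804 * 9.81) = 1.41

1.41


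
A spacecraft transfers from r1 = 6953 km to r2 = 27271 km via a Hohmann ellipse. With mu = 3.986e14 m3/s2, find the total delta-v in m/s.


V1 = sqrt(mu/r1) = 7571.51 m/s
dV1 = V1*(sqrt(2*r2/(r1+r2)) - 1) = 1986.83 m/s
V2 = sqrt(mu/r2) = 3823.12 m/s
dV2 = V2*(1 - sqrt(2*r1/(r1+r2))) = 1386.13 m/s
Total dV = 3373 m/s

3373 m/s


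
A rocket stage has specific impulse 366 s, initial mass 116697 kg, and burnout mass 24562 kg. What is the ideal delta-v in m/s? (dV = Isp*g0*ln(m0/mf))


Ve = 366 * 9.81 = 3590.46 m/s
dV = 3590.46 * ln(116697/24562) = 5595 m/s

5595 m/s


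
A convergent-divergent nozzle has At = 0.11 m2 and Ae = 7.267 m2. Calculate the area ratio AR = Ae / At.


AR = 7.267 / 0.11 = 66.1

66.1


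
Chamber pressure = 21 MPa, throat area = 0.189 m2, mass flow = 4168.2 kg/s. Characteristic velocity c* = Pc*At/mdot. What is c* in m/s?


c* = 21e6 * 0.189 / 4168.2 = 952 m/s

952 m/s


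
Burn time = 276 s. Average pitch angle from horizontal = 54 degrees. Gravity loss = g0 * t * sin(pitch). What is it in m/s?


GL = 9.81 * 276 * sin(54 deg) = 2190 m/s

2190 m/s


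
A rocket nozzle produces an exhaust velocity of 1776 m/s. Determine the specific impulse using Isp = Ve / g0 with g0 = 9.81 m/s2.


Isp = Ve / g0 = 1776 / 9.81 = 181.0 s

181.0 s


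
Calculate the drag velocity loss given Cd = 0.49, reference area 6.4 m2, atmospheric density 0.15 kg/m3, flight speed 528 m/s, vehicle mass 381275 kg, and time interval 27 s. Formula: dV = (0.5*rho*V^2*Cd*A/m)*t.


D = 0.5 * 0.15 * 528^2 * 0.49 * 6.4 = 65570.0 N
a = 65570.0 / 381275 = 0.172 m/s2
dV = 0.172 * 27 = 4.6 m/s

4.6 m/s


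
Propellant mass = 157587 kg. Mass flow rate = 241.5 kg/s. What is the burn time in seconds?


tb = 157587 / 241.5 = 652.5 s

652.5 s


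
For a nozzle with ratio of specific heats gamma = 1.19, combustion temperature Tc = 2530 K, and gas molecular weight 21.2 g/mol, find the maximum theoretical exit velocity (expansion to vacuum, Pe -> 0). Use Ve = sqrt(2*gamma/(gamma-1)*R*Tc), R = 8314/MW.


R = 8314 / 21.2 = 392.17 J/(kg.K)
Ve = sqrt(2 * 1.19 / (1.19 - 1) * 392.17 * 2530) = 3525 m/s

3525 m/s


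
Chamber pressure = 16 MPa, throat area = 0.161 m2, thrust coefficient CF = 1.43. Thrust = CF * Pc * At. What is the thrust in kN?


F = 1.43 * 16e6 * 0.161 = 3.6837e+06 N = 3683.7 kN

3683.7 kN


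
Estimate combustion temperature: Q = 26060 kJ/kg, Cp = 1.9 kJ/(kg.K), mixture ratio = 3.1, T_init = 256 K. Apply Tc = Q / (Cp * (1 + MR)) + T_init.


Tc = 26060 / (1.9 * (1 + 3.1)) + 256 = 3601 K

3601 K


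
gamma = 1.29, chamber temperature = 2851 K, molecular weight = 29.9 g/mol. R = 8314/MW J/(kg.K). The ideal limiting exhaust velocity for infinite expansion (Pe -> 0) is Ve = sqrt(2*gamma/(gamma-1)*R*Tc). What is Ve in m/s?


R = 8314 / 29.9 = 278.06 J/(kg.K)
Ve = sqrt(2 * 1.29 / (1.29 - 1) * 278.06 * 2851) = 2656 m/s

2656 m/s


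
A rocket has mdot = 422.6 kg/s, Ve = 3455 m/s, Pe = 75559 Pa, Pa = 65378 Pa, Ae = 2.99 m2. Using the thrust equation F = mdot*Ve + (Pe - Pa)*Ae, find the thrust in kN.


F = 422.6 * 3455 + (75559 - 65378) * 2.99 = 1.4905e+06 N = 1490.5 kN

1490.5 kN


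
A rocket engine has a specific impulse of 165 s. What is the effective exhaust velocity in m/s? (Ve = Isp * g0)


Ve = Isp * g0 = 165 * 9.81 = 1618.7 m/s

1618.7 m/s


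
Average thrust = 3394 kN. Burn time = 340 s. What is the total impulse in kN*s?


It = 3394 * 340 = 1153960 kN*s

1153960 kN*s


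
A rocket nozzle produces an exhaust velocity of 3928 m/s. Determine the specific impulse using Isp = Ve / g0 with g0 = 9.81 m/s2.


Isp = Ve / g0 = 3928 / 9.81 = 400.4 s

400.4 s


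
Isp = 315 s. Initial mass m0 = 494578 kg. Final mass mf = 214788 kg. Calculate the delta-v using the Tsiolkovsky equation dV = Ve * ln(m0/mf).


Ve = 315 * 9.81 = 3090.15 m/s
dV = 3090.15 * ln(494578/214788) = 2577 m/s

2577 m/s


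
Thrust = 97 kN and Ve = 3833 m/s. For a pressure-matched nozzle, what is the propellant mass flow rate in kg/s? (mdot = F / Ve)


mdot = F / Ve = 97000 / 3833 = 25.3 kg/s

25.3 kg/s


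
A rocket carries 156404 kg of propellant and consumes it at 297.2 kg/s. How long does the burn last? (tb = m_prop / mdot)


tb = 156404 / 297.2 = 526.3 s

526.3 s


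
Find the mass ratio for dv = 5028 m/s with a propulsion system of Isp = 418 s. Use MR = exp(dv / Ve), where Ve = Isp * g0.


Ve = 418 * 9.81 = 4100.58 m/s
MR = exp(5028 / 4100.58) = 3.408

3.408


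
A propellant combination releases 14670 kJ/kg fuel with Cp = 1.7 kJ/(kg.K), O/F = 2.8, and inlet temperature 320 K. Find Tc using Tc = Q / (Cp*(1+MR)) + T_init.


Tc = 14670 / (1.7 * (1 + 2.8)) + 320 = 2591 K

2591 K


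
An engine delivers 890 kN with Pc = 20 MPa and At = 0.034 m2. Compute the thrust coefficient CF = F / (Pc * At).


CF = 890000 / (20e6 * 0.034) = 1.31

1.31


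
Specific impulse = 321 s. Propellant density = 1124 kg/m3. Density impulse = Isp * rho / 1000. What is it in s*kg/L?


rho*Isp = 321 * 1124 / 1000 = 361 s*kg/L

361 s*kg/L


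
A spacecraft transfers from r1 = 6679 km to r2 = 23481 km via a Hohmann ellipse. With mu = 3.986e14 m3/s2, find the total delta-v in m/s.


V1 = sqrt(mu/r1) = 7725.26 m/s
dV1 = V1*(sqrt(2*r2/(r1+r2)) - 1) = 1914.6 m/s
V2 = sqrt(mu/r2) = 4120.12 m/s
dV2 = V2*(1 - sqrt(2*r1/(r1+r2))) = 1378.14 m/s
Total dV = 3293 m/s

3293 m/s


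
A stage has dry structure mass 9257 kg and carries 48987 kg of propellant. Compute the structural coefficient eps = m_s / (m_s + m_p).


eps = 9257 / (9257 + 48987) = 0.1589

0.1589


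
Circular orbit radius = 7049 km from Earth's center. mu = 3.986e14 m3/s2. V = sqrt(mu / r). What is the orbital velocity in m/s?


V = sqrt(3.986e14 / 7049000) = 7520 m/s

7520 m/s


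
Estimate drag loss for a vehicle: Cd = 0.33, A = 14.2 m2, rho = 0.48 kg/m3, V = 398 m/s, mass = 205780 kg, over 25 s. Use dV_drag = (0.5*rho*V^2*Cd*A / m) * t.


D = 0.5 * 0.48 * 398^2 * 0.33 * 14.2 = 178147.47 N
a = 178147.47 / 205780 = 0.8657 m/s2
dV = 0.8657 * 25 = 21.6 m/s

21.6 m/s


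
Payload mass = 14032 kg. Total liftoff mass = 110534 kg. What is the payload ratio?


PR = 14032 / 110534 = 0.1269

0.1269


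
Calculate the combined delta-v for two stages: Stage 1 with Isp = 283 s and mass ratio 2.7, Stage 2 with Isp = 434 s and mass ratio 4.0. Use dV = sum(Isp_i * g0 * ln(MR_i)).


dV1 = 283 * 9.81 * ln(2.7) = 2757.5 m/s
dV2 = 434 * 9.81 * ln(4.0) = 5902.2 m/s
Total dV = 2757.5 + 5902.2 = 8659.7 m/s ~ 8660 m/s

8660 m/s


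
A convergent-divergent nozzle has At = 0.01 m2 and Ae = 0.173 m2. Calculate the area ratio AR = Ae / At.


AR = 0.173 / 0.01 = 17.3

17.3


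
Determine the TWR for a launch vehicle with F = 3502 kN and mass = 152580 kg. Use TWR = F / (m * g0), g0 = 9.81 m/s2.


TWR = 3502000 / (152580 * 9.81) = 2.34

2.34


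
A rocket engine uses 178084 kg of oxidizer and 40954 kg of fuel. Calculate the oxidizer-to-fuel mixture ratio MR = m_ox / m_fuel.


MR = 178084 / 40954 = 4.35

4.35


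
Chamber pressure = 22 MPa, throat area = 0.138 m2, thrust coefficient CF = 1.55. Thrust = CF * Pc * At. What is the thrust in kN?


F = 1.55 * 22e6 * 0.138 = 4.7058e+06 N = 4705.8 kN

4705.8 kN


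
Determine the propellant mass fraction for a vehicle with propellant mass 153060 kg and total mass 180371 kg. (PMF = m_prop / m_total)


PMF = 153060 / 180371 = 0.849

0.849


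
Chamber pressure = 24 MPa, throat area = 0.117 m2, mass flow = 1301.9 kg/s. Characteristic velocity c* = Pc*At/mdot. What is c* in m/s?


c* = 24e6 * 0.117 / 1301.9 = 2157 m/s

2157 m/s


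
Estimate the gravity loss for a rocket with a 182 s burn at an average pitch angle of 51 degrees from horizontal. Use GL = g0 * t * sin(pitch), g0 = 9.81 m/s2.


GL = 9.81 * 182 * sin(51 deg) = 1388 m/s

1388 m/s


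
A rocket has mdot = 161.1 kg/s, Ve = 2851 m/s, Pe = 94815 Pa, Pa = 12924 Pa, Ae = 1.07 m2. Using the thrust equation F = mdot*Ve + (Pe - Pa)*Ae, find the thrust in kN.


F = 161.1 * 2851 + (94815 - 12924) * 1.07 = 546919.0 N = 546.9 kN

546.9 kN


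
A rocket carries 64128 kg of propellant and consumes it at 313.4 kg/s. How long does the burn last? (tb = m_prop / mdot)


tb = 64128 / 313.4 = 204.6 s

204.6 s


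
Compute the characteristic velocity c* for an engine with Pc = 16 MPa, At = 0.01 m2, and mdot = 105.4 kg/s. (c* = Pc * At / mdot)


c* = 16e6 * 0.01 / 105.4 = 1518 m/s

1518 m/s


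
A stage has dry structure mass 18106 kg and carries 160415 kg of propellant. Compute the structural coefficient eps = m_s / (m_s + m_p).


eps = 18106 / (18106 + 160415) = 0.1014

0.1014


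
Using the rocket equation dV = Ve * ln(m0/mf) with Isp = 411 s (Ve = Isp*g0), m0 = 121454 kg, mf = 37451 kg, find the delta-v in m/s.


Ve = 411 * 9.81 = 4031.91 m/s
dV = 4031.91 * ln(121454/37451) = 4744 m/s

4744 m/s


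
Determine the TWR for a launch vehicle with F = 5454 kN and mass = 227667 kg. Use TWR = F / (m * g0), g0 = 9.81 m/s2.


TWR = 5454000 / (227667 * 9.81) = 2.44

2.44


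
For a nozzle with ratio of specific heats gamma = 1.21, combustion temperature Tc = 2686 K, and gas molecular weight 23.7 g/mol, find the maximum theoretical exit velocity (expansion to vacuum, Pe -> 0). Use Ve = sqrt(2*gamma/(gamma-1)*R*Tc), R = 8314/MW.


R = 8314 / 23.7 = 350.8 J/(kg.K)
Ve = sqrt(2 * 1.21 / (1.21 - 1) * 350.8 * 2686) = 3295 m/s

3295 m/s


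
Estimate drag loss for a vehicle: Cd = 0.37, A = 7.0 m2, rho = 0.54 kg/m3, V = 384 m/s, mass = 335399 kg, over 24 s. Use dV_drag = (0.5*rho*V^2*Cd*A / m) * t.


D = 0.5 * 0.54 * 384^2 * 0.37 * 7.0 = 103115.98 N
a = 103115.98 / 335399 = 0.3074 m/s2
dV = 0.3074 * 24 = 7.4 m/s

7.4 m/s


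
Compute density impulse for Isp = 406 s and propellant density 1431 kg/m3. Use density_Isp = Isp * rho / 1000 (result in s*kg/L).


rho*Isp = 406 * 1431 / 1000 = 581 s*kg/L

581 s*kg/L


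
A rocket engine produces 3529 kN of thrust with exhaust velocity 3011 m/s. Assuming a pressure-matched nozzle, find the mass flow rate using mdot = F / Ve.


mdot = F / Ve = 3529000 / 3011 = 1172.0 kg/s

1172.0 kg/s


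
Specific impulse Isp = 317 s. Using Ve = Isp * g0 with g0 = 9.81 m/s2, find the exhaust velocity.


Ve = Isp * g0 = 317 * 9.81 = 3109.8 m/s

3109.8 m/s


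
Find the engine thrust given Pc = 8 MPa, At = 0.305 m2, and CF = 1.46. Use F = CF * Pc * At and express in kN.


F = 1.46 * 8e6 * 0.305 = 3.5624e+06 N = 3562.4 kN

3562.4 kN


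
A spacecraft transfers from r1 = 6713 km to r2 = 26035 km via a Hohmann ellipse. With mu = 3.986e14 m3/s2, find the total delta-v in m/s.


V1 = sqrt(mu/r1) = 7705.67 m/s
dV1 = V1*(sqrt(2*r2/(r1+r2)) - 1) = 2010.87 m/s
V2 = sqrt(mu/r2) = 3912.82 m/s
dV2 = V2*(1 - sqrt(2*r1/(r1+r2))) = 1407.46 m/s
Total dV = 3418 m/s

3418 m/s


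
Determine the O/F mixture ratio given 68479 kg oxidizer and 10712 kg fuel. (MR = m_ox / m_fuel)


MR = 68479 / 10712 = 6.39

6.39


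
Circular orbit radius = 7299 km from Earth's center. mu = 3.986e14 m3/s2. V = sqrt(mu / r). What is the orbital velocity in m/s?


V = sqrt(3.986e14 / 7299000) = 7390 m/s

7390 m/s


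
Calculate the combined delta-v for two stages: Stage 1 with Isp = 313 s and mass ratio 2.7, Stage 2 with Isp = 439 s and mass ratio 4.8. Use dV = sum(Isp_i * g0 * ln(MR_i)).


dV1 = 313 * 9.81 * ln(2.7) = 3049.8 m/s
dV2 = 439 * 9.81 * ln(4.8) = 6755.4 m/s
Total dV = 3049.8 + 6755.4 = 9805.2 m/s ~ 9805 m/s

9805 m/s


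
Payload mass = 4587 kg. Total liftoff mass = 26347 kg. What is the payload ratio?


PR = 4587 / 26347 = 0.1741

0.1741


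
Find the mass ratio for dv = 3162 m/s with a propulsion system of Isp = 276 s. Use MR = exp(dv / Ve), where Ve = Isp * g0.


Ve = 276 * 9.81 = 2707.56 m/s
MR = exp(3162 / 2707.56) = 3.215

3.215


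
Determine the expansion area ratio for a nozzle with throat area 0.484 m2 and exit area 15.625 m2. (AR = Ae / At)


AR = 15.625 / 0.484 = 32.3

32.3


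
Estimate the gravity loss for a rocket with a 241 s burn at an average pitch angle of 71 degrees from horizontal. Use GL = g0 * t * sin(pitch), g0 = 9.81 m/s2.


GL = 9.81 * 241 * sin(71 deg) = 2235 m/s

2235 m/s


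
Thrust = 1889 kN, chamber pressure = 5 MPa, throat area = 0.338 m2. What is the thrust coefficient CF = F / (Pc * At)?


CF = 1889000 / (5e6 * 0.338) = 1.12

1.12


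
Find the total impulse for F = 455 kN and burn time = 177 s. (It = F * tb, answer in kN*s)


It = 455 * 177 = 80535 kN*s

80535 kN*s


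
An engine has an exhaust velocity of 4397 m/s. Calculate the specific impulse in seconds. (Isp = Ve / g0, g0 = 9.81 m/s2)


Isp = Ve / g0 = 4397 / 9.81 = 448.2 s

448.2 s


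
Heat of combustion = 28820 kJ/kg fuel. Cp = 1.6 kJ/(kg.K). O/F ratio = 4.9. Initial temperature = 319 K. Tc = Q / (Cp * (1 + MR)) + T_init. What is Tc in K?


Tc = 28820 / (1.6 * (1 + 4.9)) + 319 = 3372 K

3372 K


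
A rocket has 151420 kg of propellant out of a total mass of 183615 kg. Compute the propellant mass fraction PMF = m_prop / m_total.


PMF = 151420 / 183615 = 0.825

0.825


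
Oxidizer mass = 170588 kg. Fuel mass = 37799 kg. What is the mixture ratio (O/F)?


MR = 170588 / 37799 = 4.51

4.51


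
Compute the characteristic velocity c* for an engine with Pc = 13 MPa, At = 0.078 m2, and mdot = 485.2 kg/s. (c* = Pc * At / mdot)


c* = 13e6 * 0.078 / 485.2 = 2090 m/s

2090 m/s


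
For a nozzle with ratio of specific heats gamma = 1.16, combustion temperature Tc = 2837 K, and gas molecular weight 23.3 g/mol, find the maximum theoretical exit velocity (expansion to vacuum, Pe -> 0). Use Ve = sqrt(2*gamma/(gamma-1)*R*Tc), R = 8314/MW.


R = 8314 / 23.3 = 356.82 J/(kg.K)
Ve = sqrt(2 * 1.16 / (1.16 - 1) * 356.82 * 2837) = 3831 m/s

3831 m/s


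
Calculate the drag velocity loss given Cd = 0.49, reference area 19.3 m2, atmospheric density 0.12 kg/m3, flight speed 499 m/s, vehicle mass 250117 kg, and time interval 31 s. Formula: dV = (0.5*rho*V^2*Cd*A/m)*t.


D = 0.5 * 0.12 * 499^2 * 0.49 * 19.3 = 141288.15 N
a = 141288.15 / 250117 = 0.5649 m/s2
dV = 0.5649 * 31 = 17.5 m/s

17.5 m/s


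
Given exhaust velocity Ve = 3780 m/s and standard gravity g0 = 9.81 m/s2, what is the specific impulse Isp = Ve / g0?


Isp = Ve / g0 = 3780 / 9.81 = 385.3 s

385.3 s


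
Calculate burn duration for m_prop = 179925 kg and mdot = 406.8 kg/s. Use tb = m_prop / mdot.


tb = 179925 / 406.8 = 442.3 s

442.3 s


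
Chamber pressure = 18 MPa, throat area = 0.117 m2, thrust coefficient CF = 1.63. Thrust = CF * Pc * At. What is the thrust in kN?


F = 1.63 * 18e6 * 0.117 = 3.4328e+06 N = 3432.8 kN

3432.8 kN


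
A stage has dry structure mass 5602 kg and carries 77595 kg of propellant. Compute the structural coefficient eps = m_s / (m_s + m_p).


eps = 5602 / (5602 + 77595) = 0.0673

0.0673


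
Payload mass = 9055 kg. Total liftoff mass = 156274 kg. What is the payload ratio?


PR = 9055 / 156274 = 0.0579

0.0579


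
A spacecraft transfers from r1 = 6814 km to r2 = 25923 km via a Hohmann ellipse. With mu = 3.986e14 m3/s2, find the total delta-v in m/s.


V1 = sqrt(mu/r1) = 7648.35 m/s
dV1 = V1*(sqrt(2*r2/(r1+r2)) - 1) = 1976.76 m/s
V2 = sqrt(mu/r2) = 3921.26 m/s
dV2 = V2*(1 - sqrt(2*r1/(r1+r2))) = 1391.25 m/s
Total dV = 3368 m/s

3368 m/s


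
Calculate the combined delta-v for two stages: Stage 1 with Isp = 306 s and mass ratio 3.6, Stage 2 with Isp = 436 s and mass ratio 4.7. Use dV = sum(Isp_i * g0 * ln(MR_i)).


dV1 = 306 * 9.81 * ln(3.6) = 3845.2 m/s
dV2 = 436 * 9.81 * ln(4.7) = 6619.2 m/s
Total dV = 3845.2 + 6619.2 = 10464.4 m/s ~ 10464 m/s

10464 m/s


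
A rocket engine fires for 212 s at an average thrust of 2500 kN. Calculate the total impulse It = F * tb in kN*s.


It = 2500 * 212 = 530000 kN*s

530000 kN*s


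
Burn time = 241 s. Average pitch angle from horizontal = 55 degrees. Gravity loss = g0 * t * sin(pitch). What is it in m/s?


GL = 9.81 * 241 * sin(55 deg) = 1937 m/s

1937 m/s


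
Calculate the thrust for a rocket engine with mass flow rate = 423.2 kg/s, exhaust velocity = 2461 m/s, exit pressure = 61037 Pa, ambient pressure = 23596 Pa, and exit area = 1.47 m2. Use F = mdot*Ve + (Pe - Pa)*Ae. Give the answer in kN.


F = 423.2 * 2461 + (61037 - 23596) * 1.47 = 1.0965e+06 N = 1096.5 kN

1096.5 kN


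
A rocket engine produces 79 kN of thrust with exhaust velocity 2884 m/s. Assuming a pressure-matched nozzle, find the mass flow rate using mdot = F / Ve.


mdot = F / Ve = 79000 / 2884 = 27.4 kg/s

27.4 kg/s


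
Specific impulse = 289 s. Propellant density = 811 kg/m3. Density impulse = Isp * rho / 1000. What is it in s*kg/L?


rho*Isp = 289 * 811 / 1000 = 234 s*kg/L

234 s*kg/L


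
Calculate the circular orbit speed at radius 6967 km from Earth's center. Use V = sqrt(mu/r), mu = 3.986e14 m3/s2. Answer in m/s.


V = sqrt(3.986e14 / 6967000) = 7564 m/s

7564 m/s


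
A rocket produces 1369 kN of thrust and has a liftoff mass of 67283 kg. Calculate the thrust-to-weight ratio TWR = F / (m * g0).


TWR = 1369000 / (67283 * 9.81) = 2.07

2.07
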